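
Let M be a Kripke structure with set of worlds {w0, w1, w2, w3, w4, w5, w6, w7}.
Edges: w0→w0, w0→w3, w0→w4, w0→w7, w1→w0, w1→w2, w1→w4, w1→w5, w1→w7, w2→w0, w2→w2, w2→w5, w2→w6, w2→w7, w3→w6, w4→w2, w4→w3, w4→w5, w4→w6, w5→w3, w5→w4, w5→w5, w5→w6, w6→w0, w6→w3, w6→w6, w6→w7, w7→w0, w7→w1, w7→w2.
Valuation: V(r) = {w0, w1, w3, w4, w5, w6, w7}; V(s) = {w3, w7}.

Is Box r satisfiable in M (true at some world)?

Recall that Box ψ holds at a world iff ψ holds at every accessible world, and Dia ψ holds iff ψ holds at some accessible world.
Let φ = Box r. Evaluate φ at each world:
  w0 (successors {w0, w3, w4, w7}): φ is true.
  w1 (successors {w0, w2, w4, w5, w7}): φ is false.
  w2 (successors {w0, w2, w5, w6, w7}): φ is false.
  w3 (successors {w6}): φ is true.
  w4 (successors {w2, w3, w5, w6}): φ is false.
  w5 (successors {w3, w4, w5, w6}): φ is true.
  w6 (successors {w0, w3, w6, w7}): φ is true.
  w7 (successors {w0, w1, w2}): φ is false.
Detail at w0 (witness):
  At w0: Box r requires r at every successor {w0, w3, w4, w7}.
    At w0: r is true.
    At w3: r is true.
    At w4: r is true.
    At w7: r is true.
  So Box r is true at w0.

Yes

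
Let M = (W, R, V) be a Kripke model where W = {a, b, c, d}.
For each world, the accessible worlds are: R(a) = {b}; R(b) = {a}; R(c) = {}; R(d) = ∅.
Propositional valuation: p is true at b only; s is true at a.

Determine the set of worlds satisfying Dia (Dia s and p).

Let φ = Dia (Dia s and p). Evaluate φ at each world:
  a (successors {b}): φ is true.
  b (successors {a}): φ is false.
  c (successors ∅): φ is false.
  d (successors ∅): φ is false.
For instance, at a:
  At a: Dia (Dia s and p) requires Dia s and p at some successor in {b}.
    Dia s and p holds at b, so Dia (Dia s and p) is true at a.
      At b: Dia s is true, p is true, so Dia s and p is true.
Satisfying worlds: {a}

a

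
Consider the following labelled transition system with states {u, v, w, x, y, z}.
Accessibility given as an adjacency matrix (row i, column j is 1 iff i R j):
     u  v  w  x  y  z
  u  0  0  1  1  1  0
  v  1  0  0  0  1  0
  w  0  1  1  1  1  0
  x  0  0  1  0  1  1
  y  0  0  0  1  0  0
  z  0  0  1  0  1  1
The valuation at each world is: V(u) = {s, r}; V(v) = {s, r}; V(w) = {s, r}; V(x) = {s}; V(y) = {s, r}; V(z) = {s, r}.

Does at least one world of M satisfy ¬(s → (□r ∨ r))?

No

Let φ = ¬(s → (□r ∨ r)). Evaluate φ at each world:
  u (successors {w, x, y}): φ is false.
  v (successors {u, y}): φ is false.
  w (successors {v, w, x, y}): φ is false.
  x (successors {w, y, z}): φ is false.
  y (successors {x}): φ is false.
  z (successors {w, y, z}): φ is false.
For instance, at z:
  At z: s → (□r ∨ r) is true, so ¬(s → (□r ∨ r)) is false.
    At z: s is true, □r ∨ r is true, so s → (□r ∨ r) is true.
      At z: □r is true, r is true, so □r ∨ r is true.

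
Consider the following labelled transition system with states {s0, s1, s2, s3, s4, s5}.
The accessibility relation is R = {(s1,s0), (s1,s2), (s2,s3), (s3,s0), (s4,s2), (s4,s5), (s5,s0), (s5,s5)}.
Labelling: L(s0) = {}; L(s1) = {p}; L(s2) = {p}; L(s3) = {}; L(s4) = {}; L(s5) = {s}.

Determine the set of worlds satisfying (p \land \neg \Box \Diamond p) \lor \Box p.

Let φ = (p \land \neg \Box \Diamond p) \lor \Box p. Evaluate φ at each world:
  s0 (successors ∅): φ is true.
  s1 (successors {s0, s2}): φ is true.
  s2 (successors {s3}): φ is true.
  s3 (successors {s0}): φ is false.
  s4 (successors {s2, s5}): φ is false.
  s5 (successors {s0, s5}): φ is false.
For instance, at s4:
  At s4: p \land \neg \Box \Diamond p is false, \Box p is false, so (p \land \neg \Box \Diamond p) \lor \Box p is false.
    At s4: p is false, \neg \Box \Diamond p is true, so p \land \neg \Box \Diamond p is false.
      At s4: \Box \Diamond p is false, so \neg \Box \Diamond p is true.
    At s4: \Box p requires p at every successor {s2, s5}.
      p fails at s5, so \Box p is false at s4.
Satisfying worlds: {s0, s1, s2}

s0, s1, s2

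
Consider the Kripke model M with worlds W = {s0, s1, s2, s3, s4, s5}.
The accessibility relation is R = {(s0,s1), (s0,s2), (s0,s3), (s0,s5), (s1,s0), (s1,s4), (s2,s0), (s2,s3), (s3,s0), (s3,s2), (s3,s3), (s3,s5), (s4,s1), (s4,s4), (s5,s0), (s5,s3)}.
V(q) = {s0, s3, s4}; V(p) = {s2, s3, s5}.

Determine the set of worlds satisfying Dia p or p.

Let φ = Dia p or p. Evaluate φ at each world:
  s0 (successors {s1, s2, s3, s5}): φ is true.
  s1 (successors {s0, s4}): φ is false.
  s2 (successors {s0, s3}): φ is true.
  s3 (successors {s0, s2, s3, s5}): φ is true.
  s4 (successors {s1, s4}): φ is false.
  s5 (successors {s0, s3}): φ is true.
For instance, at s1:
  At s1: Dia p is false, p is false, so Dia p or p is false.
    At s1: Dia p requires p at some successor in {s0, s4}.
      At s0: p is false.
      At s4: p is false.
    So Dia p is false at s1.
Satisfying worlds: {s0, s2, s3, s5}

s0, s2, s3, s5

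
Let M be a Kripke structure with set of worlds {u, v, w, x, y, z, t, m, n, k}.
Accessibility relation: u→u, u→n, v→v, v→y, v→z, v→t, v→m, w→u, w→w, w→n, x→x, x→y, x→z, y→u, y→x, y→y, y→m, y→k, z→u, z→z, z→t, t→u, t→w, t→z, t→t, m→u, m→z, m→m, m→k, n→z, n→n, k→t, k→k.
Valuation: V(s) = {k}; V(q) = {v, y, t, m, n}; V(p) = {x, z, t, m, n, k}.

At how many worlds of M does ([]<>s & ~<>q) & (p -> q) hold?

0

Let φ = ([]<>s & ~<>q) & (p -> q). Evaluate φ at each world:
  u (successors {u, n}): φ is false.
  v (successors {v, y, z, t, m}): φ is false.
  w (successors {u, w, n}): φ is false.
  x (successors {x, y, z}): φ is false.
  y (successors {u, x, y, m, k}): φ is false.
  z (successors {u, z, t}): φ is false.
  t (successors {u, w, z, t}): φ is false.
  m (successors {u, z, m, k}): φ is false.
  n (successors {z, n}): φ is false.
  k (successors {t, k}): φ is false.
For instance, at x:
  At x: []<>s & ~<>q is false, p -> q is false, so ([]<>s & ~<>q) & (p -> q) is false.
    At x: []<>s is false, ~<>q is false, so []<>s & ~<>q is false.
      At x: []<>s requires <>s at every successor {x, y, z}.
        <>s fails at x, so []<>s is false at x.
      At x: <>q is true, so ~<>q is false.
Satisfying worlds: none.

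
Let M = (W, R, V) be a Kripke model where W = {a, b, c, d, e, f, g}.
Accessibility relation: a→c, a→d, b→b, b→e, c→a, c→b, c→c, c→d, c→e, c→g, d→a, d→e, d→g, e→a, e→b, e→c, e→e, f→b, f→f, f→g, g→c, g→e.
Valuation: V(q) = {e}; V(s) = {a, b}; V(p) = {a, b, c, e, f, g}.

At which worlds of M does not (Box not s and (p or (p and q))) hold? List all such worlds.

b, c, d, e, f

Let φ = not (Box not s and (p or (p and q))). Evaluate φ at each world:
  a (successors {c, d}): φ is false.
  b (successors {b, e}): φ is true.
  c (successors {a, b, c, d, e, g}): φ is true.
  d (successors {a, e, g}): φ is true.
  e (successors {a, b, c, e}): φ is true.
  f (successors {b, f, g}): φ is true.
  g (successors {c, e}): φ is false.
For instance, at c:
  At c: Box not s and (p or (p and q)) is false, so not (Box not s and (p or (p and q))) is true.
    At c: Box not s is false, p or (p and q) is true, so Box not s and (p or (p and q)) is false.
      At c: Box not s requires not s at every successor {a, b, c, d, e, g}.
        not s fails at a, so Box not s is false at c.
Satisfying worlds: {b, c, d, e, f}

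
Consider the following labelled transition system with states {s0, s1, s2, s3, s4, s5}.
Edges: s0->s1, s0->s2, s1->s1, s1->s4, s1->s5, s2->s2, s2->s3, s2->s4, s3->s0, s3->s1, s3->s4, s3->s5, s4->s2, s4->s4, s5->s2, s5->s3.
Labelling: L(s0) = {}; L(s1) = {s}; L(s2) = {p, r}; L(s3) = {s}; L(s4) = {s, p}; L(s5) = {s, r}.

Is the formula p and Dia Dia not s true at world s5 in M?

At s5: p is false, Dia Dia not s is true, so p and Dia Dia not s is false.
  At s5: Dia Dia not s requires Dia not s at some successor in {s2, s3}.
    Dia not s holds at s2, so Dia Dia not s is true at s5.
      At s2: Dia not s requires not s at some successor in {s2, s3, s4}.
        not s holds at s2, so Dia not s is true at s2.

No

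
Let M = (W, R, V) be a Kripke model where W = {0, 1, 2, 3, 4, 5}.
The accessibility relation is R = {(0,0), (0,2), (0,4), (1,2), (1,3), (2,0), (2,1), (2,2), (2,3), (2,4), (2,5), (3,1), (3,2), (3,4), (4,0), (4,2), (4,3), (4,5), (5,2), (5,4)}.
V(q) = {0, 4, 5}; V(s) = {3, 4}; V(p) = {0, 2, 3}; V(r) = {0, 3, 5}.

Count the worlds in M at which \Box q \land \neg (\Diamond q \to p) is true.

Let φ = \Box q \land \neg (\Diamond q \to p). Evaluate φ at each world:
  0 (successors {0, 2, 4}): φ is false.
  1 (successors {2, 3}): φ is false.
  2 (successors {0, 1, 2, 3, 4, 5}): φ is false.
  3 (successors {1, 2, 4}): φ is false.
  4 (successors {0, 2, 3, 5}): φ is false.
  5 (successors {2, 4}): φ is false.
For instance, at 5:
  At 5: \Box q is false, \neg (\Diamond q \to p) is true, so \Box q \land \neg (\Diamond q \to p) is false.
    At 5: \Box q requires q at every successor {2, 4}.
      q fails at 2, so \Box q is false at 5.
    At 5: \Diamond q \to p is false, so \neg (\Diamond q \to p) is true.
      At 5: \Diamond q is true, p is false, so \Diamond q \to p is false.
Satisfying worlds: none.

0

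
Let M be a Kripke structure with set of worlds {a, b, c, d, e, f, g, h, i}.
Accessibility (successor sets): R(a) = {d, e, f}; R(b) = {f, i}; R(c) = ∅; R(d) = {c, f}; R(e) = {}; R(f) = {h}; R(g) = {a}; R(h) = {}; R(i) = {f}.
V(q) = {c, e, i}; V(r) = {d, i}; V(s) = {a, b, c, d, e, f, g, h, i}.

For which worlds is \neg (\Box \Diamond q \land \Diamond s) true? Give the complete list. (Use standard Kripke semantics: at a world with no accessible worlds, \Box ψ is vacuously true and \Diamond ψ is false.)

Recall that \Box ψ holds at a world iff ψ holds at every accessible world, and \Diamond ψ holds iff ψ holds at some accessible world.
Let φ = \neg (\Box \Diamond q \land \Diamond s). Evaluate φ at each world:
  a (successors {d, e, f}): φ is true.
  b (successors {f, i}): φ is true.
  c (successors ∅): φ is true.
  d (successors {c, f}): φ is true.
  e (successors ∅): φ is true.
  f (successors {h}): φ is true.
  g (successors {a}): φ is false.
  h (successors ∅): φ is true.
  i (successors {f}): φ is true.
For instance, at f:
  At f: \Box \Diamond q \land \Diamond s is false, so \neg (\Box \Diamond q \land \Diamond s) is true.
    At f: \Box \Diamond q is false, \Diamond s is true, so \Box \Diamond q \land \Diamond s is false.
      At f: \Box \Diamond q requires \Diamond q at every successor {h}.
        \Diamond q fails at h, so \Box \Diamond q is false at f.
      At f: \Diamond s requires s at some successor in {h}.
        s holds at h, so \Diamond s is true at f.
Satisfying worlds: {a, b, c, d, e, f, h, i}

a, b, c, d, e, f, h, i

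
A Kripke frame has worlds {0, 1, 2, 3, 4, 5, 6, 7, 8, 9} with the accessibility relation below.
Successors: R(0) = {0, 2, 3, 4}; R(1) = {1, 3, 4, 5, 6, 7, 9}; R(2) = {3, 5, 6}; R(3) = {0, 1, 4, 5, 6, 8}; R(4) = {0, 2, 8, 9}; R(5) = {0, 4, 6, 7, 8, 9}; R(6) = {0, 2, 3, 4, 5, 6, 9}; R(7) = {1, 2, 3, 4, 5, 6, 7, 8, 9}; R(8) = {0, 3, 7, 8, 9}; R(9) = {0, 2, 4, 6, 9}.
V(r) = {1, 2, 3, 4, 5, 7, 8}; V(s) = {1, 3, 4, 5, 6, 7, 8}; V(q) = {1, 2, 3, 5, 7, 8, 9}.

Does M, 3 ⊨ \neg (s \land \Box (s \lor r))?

At 3: s \land \Box (s \lor r) is false, so \neg (s \land \Box (s \lor r)) is true.
  At 3: s is true, \Box (s \lor r) is false, so s \land \Box (s \lor r) is false.
    At 3: \Box (s \lor r) requires s \lor r at every successor {0, 1, 4, 5, 6, 8}.
      s \lor r fails at 0, so \Box (s \lor r) is false at 3.

Yes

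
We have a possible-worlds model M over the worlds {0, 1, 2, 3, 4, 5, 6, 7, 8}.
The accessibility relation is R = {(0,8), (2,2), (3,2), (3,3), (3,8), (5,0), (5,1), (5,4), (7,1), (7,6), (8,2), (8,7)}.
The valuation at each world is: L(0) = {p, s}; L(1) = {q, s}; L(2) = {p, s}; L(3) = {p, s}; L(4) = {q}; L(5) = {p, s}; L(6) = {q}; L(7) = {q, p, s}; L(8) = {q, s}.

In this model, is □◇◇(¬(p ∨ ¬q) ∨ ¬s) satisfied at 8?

No

At 8: □◇◇(¬(p ∨ ¬q) ∨ ¬s) requires ◇◇(¬(p ∨ ¬q) ∨ ¬s) at every successor {2, 7}.
  ◇◇(¬(p ∨ ¬q) ∨ ¬s) fails at 2, so □◇◇(¬(p ∨ ¬q) ∨ ¬s) is false at 8.
    At 2: ◇◇(¬(p ∨ ¬q) ∨ ¬s) requires ◇(¬(p ∨ ¬q) ∨ ¬s) at some successor in {2}.
      At 2: ◇(¬(p ∨ ¬q) ∨ ¬s) is false.
    So ◇◇(¬(p ∨ ¬q) ∨ ¬s) is false at 2.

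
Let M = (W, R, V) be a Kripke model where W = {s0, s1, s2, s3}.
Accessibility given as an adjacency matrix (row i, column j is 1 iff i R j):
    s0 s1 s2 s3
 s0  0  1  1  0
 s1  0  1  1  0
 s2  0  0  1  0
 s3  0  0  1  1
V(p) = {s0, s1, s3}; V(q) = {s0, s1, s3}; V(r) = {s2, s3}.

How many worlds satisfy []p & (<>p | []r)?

Recall that []ψ holds at a world iff ψ holds at every accessible world, and <>ψ holds iff ψ holds at some accessible world.
Let φ = []p & (<>p | []r). Evaluate φ at each world:
  s0 (successors {s1, s2}): φ is false.
  s1 (successors {s1, s2}): φ is false.
  s2 (successors {s2}): φ is false.
  s3 (successors {s2, s3}): φ is false.
For instance, at s2:
  At s2: []p is false, <>p | []r is true, so []p & (<>p | []r) is false.
    At s2: []p requires p at every successor {s2}.
      p fails at s2, so []p is false at s2.
    At s2: <>p is false, []r is true, so <>p | []r is true.
      At s2: <>p requires p at some successor in {s2}.
        At s2: p is false.
      So <>p is false at s2.
      At s2: []r requires r at every successor {s2}.
        At s2: r is true.
      So []r is true at s2.
Satisfying worlds: none.

0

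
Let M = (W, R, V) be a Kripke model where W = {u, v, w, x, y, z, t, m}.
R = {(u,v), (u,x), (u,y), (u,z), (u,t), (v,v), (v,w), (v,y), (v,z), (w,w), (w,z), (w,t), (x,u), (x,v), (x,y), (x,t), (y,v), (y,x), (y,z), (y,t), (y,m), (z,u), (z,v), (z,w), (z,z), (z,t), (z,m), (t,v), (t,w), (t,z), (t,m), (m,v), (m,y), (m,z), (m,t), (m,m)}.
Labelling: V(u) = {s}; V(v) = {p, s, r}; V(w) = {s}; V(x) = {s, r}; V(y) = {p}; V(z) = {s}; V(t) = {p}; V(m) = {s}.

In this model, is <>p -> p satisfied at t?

Recall that <>ψ holds at a world iff ψ holds at some accessible world.
At t: <>p is true, p is true, so <>p -> p is true.
  At t: <>p requires p at some successor in {v, w, z, m}.
    p holds at v, so <>p is true at t.

Yes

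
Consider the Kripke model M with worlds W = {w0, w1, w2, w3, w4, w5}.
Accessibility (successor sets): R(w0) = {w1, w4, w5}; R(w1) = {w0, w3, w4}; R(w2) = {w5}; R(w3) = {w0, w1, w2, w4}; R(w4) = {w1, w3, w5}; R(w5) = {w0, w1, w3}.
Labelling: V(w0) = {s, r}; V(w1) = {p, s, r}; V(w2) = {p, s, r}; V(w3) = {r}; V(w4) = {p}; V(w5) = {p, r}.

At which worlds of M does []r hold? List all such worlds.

w2, w4, w5

Let φ = []r. Evaluate φ at each world:
  w0 (successors {w1, w4, w5}): φ is false.
  w1 (successors {w0, w3, w4}): φ is false.
  w2 (successors {w5}): φ is true.
  w3 (successors {w0, w1, w2, w4}): φ is false.
  w4 (successors {w1, w3, w5}): φ is true.
  w5 (successors {w0, w1, w3}): φ is true.
For instance, at w3:
  At w3: []r requires r at every successor {w0, w1, w2, w4}.
    r fails at w4, so []r is false at w3.
Satisfying worlds: {w2, w4, w5}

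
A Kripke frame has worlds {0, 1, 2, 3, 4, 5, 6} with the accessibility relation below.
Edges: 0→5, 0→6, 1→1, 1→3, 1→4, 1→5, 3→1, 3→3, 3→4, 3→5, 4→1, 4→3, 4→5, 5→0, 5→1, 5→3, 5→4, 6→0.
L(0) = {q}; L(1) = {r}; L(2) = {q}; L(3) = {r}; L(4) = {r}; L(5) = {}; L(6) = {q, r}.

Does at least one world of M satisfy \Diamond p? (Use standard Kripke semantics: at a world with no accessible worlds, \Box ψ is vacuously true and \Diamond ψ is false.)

No

Let φ = \Diamond p. Evaluate φ at each world:
  0 (successors {5, 6}): φ is false.
  1 (successors {1, 3, 4, 5}): φ is false.
  2 (successors ∅): φ is false.
  3 (successors {1, 3, 4, 5}): φ is false.
  4 (successors {1, 3, 5}): φ is false.
  5 (successors {0, 1, 3, 4}): φ is false.
  6 (successors {0}): φ is false.
For instance, at 6:
  At 6: \Diamond p requires p at some successor in {0}.
    At 0: p is false.
  So \Diamond p is false at 6.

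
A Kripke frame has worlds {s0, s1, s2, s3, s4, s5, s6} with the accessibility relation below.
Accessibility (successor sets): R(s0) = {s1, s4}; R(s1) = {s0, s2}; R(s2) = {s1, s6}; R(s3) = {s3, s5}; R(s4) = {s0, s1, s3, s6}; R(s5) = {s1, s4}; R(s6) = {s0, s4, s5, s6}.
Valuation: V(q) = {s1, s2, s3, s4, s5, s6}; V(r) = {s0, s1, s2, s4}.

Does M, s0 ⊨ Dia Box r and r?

Yes

At s0: Dia Box r is true, r is true, so Dia Box r and r is true.
  At s0: Dia Box r requires Box r at some successor in {s1, s4}.
    Box r holds at s1, so Dia Box r is true at s0.
      At s1: Box r requires r at every successor {s0, s2}.
        At s0: r is true.
        At s2: r is true.
      So Box r is true at s1.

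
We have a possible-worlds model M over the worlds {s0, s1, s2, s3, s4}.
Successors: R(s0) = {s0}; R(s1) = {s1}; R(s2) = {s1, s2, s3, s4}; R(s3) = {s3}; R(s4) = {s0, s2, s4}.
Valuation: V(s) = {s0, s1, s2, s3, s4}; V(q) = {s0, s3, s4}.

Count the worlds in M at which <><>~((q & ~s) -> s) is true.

Let φ = <><>~((q & ~s) -> s). Evaluate φ at each world:
  s0 (successors {s0}): φ is false.
  s1 (successors {s1}): φ is false.
  s2 (successors {s1, s2, s3, s4}): φ is false.
  s3 (successors {s3}): φ is false.
  s4 (successors {s0, s2, s4}): φ is false.
For instance, at s1:
  At s1: <><>~((q & ~s) -> s) requires <>~((q & ~s) -> s) at some successor in {s1}.
    At s1: <>~((q & ~s) -> s) is false.
  So <><>~((q & ~s) -> s) is false at s1.
Satisfying worlds: none.

0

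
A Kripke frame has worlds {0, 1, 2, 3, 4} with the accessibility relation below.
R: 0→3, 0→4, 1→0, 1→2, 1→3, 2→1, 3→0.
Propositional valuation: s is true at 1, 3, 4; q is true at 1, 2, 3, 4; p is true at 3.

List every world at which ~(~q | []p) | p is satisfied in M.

1, 2, 3

Let φ = ~(~q | []p) | p. Evaluate φ at each world:
  0 (successors {3, 4}): φ is false.
  1 (successors {0, 2, 3}): φ is true.
  2 (successors {1}): φ is true.
  3 (successors {0}): φ is true.
  4 (successors ∅): φ is false.
For instance, at 3:
  At 3: ~(~q | []p) is true, p is true, so ~(~q | []p) | p is true.
    At 3: ~q | []p is false, so ~(~q | []p) is true.
      At 3: ~q is false, []p is false, so ~q | []p is false.
Satisfying worlds: {1, 2, 3}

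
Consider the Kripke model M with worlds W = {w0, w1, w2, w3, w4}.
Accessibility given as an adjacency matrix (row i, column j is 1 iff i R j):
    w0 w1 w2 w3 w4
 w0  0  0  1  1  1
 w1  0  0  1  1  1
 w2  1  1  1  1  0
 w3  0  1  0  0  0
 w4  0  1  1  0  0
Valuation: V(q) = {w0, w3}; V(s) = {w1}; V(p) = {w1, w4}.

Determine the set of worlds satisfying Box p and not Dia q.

w3

Let φ = Box p and not Dia q. Evaluate φ at each world:
  w0 (successors {w2, w3, w4}): φ is false.
  w1 (successors {w2, w3, w4}): φ is false.
  w2 (successors {w0, w1, w2, w3}): φ is false.
  w3 (successors {w1}): φ is true.
  w4 (successors {w1, w2}): φ is false.
For instance, at w2:
  At w2: Box p is false, not Dia q is false, so Box p and not Dia q is false.
    At w2: Box p requires p at every successor {w0, w1, w2, w3}.
      p fails at w0, so Box p is false at w2.
    At w2: Dia q is true, so not Dia q is false.
      At w2: Dia q requires q at some successor in {w0, w1, w2, w3}.
        q holds at w0, so Dia q is true at w2.
Satisfying worlds: {w3}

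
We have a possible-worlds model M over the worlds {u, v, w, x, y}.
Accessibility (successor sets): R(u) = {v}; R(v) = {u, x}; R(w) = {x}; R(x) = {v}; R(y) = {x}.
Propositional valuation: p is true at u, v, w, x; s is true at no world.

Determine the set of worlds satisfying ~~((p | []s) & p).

u, v, w, x

Recall that []ψ holds at a world iff ψ holds at every accessible world, and <>ψ holds iff ψ holds at some accessible world.
Let φ = ~~((p | []s) & p). Evaluate φ at each world:
  u (successors {v}): φ is true.
  v (successors {u, x}): φ is true.
  w (successors {x}): φ is true.
  x (successors {v}): φ is true.
  y (successors {x}): φ is false.
For instance, at v:
  At v: ~((p | []s) & p) is false, so ~~((p | []s) & p) is true.
    At v: (p | []s) & p is true, so ~((p | []s) & p) is false.
      At v: p | []s is true, p is true, so (p | []s) & p is true.
Satisfying worlds: {u, v, w, x}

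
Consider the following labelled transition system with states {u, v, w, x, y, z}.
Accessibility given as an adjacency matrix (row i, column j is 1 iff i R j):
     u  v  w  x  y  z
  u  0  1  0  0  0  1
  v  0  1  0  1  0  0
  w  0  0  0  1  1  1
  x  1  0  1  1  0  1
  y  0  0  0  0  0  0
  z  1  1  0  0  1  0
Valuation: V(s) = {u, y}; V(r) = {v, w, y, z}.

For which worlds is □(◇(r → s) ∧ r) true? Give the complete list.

Let φ = □(◇(r → s) ∧ r). Evaluate φ at each world:
  u (successors {v, z}): φ is true.
  v (successors {v, x}): φ is false.
  w (successors {x, y, z}): φ is false.
  x (successors {u, w, x, z}): φ is false.
  y (successors ∅): φ is true.
  z (successors {u, v, y}): φ is false.
For instance, at u:
  At u: □(◇(r → s) ∧ r) requires ◇(r → s) ∧ r at every successor {v, z}.
      At v: ◇(r → s) is true, r is true, so ◇(r → s) ∧ r is true.
      At z: ◇(r → s) is true, r is true, so ◇(r → s) ∧ r is true.
  So □(◇(r → s) ∧ r) is true at u.
Satisfying worlds: {u, y}

u, y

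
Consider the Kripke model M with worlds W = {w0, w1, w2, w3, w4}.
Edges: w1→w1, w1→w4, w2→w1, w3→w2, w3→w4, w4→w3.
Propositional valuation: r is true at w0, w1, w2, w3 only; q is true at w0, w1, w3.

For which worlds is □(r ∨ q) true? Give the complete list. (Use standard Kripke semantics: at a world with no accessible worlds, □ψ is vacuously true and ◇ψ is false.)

w0, w2, w4

Let φ = □(r ∨ q). Evaluate φ at each world:
  w0 (successors ∅): φ is true.
  w1 (successors {w1, w4}): φ is false.
  w2 (successors {w1}): φ is true.
  w3 (successors {w2, w4}): φ is false.
  w4 (successors {w3}): φ is true.
For instance, at w2:
  At w2: □(r ∨ q) requires r ∨ q at every successor {w1}.
    At w1: r ∨ q is true.
  So □(r ∨ q) is true at w2.
Satisfying worlds: {w0, w2, w4}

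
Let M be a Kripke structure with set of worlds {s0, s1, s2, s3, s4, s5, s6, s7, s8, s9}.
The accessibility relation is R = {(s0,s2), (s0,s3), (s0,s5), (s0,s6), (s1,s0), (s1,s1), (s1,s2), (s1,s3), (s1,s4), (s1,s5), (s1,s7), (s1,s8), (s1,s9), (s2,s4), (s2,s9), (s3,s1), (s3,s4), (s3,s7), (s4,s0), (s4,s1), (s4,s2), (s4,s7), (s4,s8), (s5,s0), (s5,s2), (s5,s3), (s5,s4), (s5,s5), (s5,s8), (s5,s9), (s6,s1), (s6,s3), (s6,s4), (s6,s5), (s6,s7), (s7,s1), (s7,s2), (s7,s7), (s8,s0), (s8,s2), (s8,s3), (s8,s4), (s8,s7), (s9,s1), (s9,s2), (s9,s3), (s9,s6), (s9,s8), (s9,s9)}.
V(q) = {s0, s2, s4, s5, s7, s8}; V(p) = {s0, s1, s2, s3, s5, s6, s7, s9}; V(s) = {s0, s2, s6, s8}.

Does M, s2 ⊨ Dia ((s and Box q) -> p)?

Yes

At s2: Dia ((s and Box q) -> p) requires (s and Box q) -> p at some successor in {s4, s9}.
  (s and Box q) -> p holds at s4, so Dia ((s and Box q) -> p) is true at s2.
    At s4: s and Box q is false, p is false, so (s and Box q) -> p is true.
      At s4: s is false, Box q is false, so s and Box q is false.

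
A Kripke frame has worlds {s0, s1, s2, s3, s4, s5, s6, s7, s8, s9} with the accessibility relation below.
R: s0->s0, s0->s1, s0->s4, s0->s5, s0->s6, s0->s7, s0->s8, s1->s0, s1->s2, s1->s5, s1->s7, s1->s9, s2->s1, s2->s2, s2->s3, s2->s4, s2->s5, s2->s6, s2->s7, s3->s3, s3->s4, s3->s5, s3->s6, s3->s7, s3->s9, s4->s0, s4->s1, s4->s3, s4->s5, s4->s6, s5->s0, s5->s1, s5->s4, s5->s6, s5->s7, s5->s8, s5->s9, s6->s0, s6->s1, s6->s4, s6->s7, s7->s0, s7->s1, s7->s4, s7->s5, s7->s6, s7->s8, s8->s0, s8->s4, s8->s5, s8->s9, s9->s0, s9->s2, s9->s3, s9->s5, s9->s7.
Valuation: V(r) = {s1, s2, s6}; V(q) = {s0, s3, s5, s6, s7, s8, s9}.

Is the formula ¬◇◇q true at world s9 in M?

Recall that ◇ψ holds at a world iff ψ holds at some accessible world.
At s9: ◇◇q is true, so ¬◇◇q is false.
  At s9: ◇◇q requires ◇q at some successor in {s0, s2, s3, s5, s7}.
    ◇q holds at s0, so ◇◇q is true at s9.
      At s0: ◇q requires q at some successor in {s0, s1, s4, s5, s6, s7, s8}.
        q holds at s0, so ◇q is true at s0.

No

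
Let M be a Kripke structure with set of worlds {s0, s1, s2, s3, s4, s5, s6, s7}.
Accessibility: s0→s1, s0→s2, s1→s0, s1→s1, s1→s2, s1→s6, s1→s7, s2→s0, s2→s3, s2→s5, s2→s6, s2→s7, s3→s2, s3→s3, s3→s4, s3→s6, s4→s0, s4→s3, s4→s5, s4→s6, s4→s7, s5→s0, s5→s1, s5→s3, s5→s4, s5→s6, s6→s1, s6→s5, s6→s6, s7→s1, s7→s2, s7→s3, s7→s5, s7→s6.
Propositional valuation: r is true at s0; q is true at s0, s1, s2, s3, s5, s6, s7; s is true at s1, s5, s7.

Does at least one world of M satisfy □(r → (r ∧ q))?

Recall that □ψ holds at a world iff ψ holds at every accessible world, and ◇ψ holds iff ψ holds at some accessible world.
Let φ = □(r → (r ∧ q)). Evaluate φ at each world:
  s0 (successors {s1, s2}): φ is true.
  s1 (successors {s0, s1, s2, s6, s7}): φ is true.
  s2 (successors {s0, s3, s5, s6, s7}): φ is true.
  s3 (successors {s2, s3, s4, s6}): φ is true.
  s4 (successors {s0, s3, s5, s6, s7}): φ is true.
  s5 (successors {s0, s1, s3, s4, s6}): φ is true.
  s6 (successors {s1, s5, s6}): φ is true.
  s7 (successors {s1, s2, s3, s5, s6}): φ is true.
Detail at s0 (witness):
  At s0: □(r → (r ∧ q)) requires r → (r ∧ q) at every successor {s1, s2}.
    At s1: r → (r ∧ q) is true.
    At s2: r → (r ∧ q) is true.
  So □(r → (r ∧ q)) is true at s0.

Yes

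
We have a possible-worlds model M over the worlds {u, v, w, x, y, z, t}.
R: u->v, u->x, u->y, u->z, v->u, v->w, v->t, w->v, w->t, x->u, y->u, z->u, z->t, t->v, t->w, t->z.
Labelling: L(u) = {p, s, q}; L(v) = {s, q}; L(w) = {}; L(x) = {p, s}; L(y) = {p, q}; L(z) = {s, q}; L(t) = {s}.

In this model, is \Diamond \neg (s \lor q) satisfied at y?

At y: \Diamond \neg (s \lor q) requires \neg (s \lor q) at some successor in {u}.
  At u: \neg (s \lor q) is false.
So \Diamond \neg (s \lor q) is false at y.

No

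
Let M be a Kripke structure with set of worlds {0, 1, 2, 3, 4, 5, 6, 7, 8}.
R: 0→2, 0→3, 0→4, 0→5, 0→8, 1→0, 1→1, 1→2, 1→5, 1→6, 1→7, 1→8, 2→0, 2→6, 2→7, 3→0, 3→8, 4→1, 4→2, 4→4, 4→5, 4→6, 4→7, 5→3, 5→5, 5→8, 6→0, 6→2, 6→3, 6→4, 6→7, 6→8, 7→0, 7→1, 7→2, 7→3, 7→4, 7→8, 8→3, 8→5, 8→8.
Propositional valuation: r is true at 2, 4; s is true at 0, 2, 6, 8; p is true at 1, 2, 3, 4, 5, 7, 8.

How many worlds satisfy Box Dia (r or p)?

9

Let φ = Box Dia (r or p). Evaluate φ at each world:
  0 (successors {2, 3, 4, 5, 8}): φ is true.
  1 (successors {0, 1, 2, 5, 6, 7, 8}): φ is true.
  2 (successors {0, 6, 7}): φ is true.
  3 (successors {0, 8}): φ is true.
  4 (successors {1, 2, 4, 5, 6, 7}): φ is true.
  5 (successors {3, 5, 8}): φ is true.
  6 (successors {0, 2, 3, 4, 7, 8}): φ is true.
  7 (successors {0, 1, 2, 3, 4, 8}): φ is true.
  8 (successors {3, 5, 8}): φ is true.
For instance, at 3:
  At 3: Box Dia (r or p) requires Dia (r or p) at every successor {0, 8}.
      At 0: Dia (r or p) requires r or p at some successor in {2, 3, 4, 5, 8}.
        r or p holds at 2, so Dia (r or p) is true at 0.
      At 8: Dia (r or p) requires r or p at some successor in {3, 5, 8}.
        r or p holds at 3, so Dia (r or p) is true at 8.
  So Box Dia (r or p) is true at 3.
Satisfying worlds: {0, 1, 2, 3, 4, 5, 6, 7, 8}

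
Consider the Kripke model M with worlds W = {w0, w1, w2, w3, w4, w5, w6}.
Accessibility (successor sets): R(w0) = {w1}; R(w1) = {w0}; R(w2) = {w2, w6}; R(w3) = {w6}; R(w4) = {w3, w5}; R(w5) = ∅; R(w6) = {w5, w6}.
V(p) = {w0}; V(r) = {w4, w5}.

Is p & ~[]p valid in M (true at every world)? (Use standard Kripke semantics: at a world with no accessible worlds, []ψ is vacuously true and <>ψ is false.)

No

Recall that []ψ holds at a world iff ψ holds at every accessible world, and <>ψ holds iff ψ holds at some accessible world.
Let φ = p & ~[]p. Evaluate φ at each world:
  w0 (successors {w1}): φ is true.
  w1 (successors {w0}): φ is false.
  w2 (successors {w2, w6}): φ is false.
  w3 (successors {w6}): φ is false.
  w4 (successors {w3, w5}): φ is false.
  w5 (successors ∅): φ is false.
  w6 (successors {w5, w6}): φ is false.
Detail at w1 (counterexample):
  At w1: p is false, ~[]p is false, so p & ~[]p is false.
    At w1: []p is true, so ~[]p is false.
      At w1: []p requires p at every successor {w0}.
        At w0: p is true.
      So []p is true at w1.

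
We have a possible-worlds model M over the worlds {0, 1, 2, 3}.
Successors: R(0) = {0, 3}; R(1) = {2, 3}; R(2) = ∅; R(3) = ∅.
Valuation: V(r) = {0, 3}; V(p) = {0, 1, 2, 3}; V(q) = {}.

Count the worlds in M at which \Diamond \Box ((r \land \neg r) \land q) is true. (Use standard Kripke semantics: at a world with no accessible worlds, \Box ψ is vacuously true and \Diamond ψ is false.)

Let φ = \Diamond \Box ((r \land \neg r) \land q). Evaluate φ at each world:
  0 (successors {0, 3}): φ is true.
  1 (successors {2, 3}): φ is true.
  2 (successors ∅): φ is false.
  3 (successors ∅): φ is false.
For instance, at 0:
  At 0: \Diamond \Box ((r \land \neg r) \land q) requires \Box ((r \land \neg r) \land q) at some successor in {0, 3}.
    \Box ((r \land \neg r) \land q) holds at 3, so \Diamond \Box ((r \land \neg r) \land q) is true at 0.
      At 3: no accessible worlds, so \Box ((r \land \neg r) \land q) holds vacuously.
Satisfying worlds: {0, 1}

2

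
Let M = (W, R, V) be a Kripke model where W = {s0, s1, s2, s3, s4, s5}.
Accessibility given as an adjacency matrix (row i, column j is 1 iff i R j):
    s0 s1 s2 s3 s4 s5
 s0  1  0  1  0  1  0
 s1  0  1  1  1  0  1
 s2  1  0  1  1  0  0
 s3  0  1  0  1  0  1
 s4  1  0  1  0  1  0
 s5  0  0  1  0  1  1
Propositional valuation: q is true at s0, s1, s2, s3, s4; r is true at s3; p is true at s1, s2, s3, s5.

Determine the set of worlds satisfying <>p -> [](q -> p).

s1, s3

Let φ = <>p -> [](q -> p). Evaluate φ at each world:
  s0 (successors {s0, s2, s4}): φ is false.
  s1 (successors {s1, s2, s3, s5}): φ is true.
  s2 (successors {s0, s2, s3}): φ is false.
  s3 (successors {s1, s3, s5}): φ is true.
  s4 (successors {s0, s2, s4}): φ is false.
  s5 (successors {s2, s4, s5}): φ is false.
For instance, at s5:
  At s5: <>p is true, [](q -> p) is false, so <>p -> [](q -> p) is false.
    At s5: <>p requires p at some successor in {s2, s4, s5}.
      p holds at s2, so <>p is true at s5.
    At s5: [](q -> p) requires q -> p at every successor {s2, s4, s5}.
      q -> p fails at s4, so [](q -> p) is false at s5.
Satisfying worlds: {s1, s3}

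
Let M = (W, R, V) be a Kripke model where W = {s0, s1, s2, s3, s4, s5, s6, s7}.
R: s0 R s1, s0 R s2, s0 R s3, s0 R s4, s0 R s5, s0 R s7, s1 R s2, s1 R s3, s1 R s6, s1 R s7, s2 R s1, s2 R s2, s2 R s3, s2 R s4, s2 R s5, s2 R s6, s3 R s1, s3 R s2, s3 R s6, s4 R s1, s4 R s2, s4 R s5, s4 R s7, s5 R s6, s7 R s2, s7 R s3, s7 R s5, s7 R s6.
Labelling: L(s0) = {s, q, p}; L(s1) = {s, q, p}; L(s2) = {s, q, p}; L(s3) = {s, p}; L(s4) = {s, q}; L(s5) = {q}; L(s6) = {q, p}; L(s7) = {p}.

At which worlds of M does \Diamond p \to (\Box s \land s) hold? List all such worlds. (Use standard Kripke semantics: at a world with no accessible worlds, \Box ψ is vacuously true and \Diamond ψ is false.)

s6

Let φ = \Diamond p \to (\Box s \land s). Evaluate φ at each world:
  s0 (successors {s1, s2, s3, s4, s5, s7}): φ is false.
  s1 (successors {s2, s3, s6, s7}): φ is false.
  s2 (successors {s1, s2, s3, s4, s5, s6}): φ is false.
  s3 (successors {s1, s2, s6}): φ is false.
  s4 (successors {s1, s2, s5, s7}): φ is false.
  s5 (successors {s6}): φ is false.
  s6 (successors ∅): φ is true.
  s7 (successors {s2, s3, s5, s6}): φ is false.
For instance, at s7:
  At s7: \Diamond p is true, \Box s \land s is false, so \Diamond p \to (\Box s \land s) is false.
    At s7: \Diamond p requires p at some successor in {s2, s3, s5, s6}.
      p holds at s2, so \Diamond p is true at s7.
    At s7: \Box s is false, s is false, so \Box s \land s is false.
      At s7: \Box s requires s at every successor {s2, s3, s5, s6}.
        s fails at s5, so \Box s is false at s7.
Satisfying worlds: {s6}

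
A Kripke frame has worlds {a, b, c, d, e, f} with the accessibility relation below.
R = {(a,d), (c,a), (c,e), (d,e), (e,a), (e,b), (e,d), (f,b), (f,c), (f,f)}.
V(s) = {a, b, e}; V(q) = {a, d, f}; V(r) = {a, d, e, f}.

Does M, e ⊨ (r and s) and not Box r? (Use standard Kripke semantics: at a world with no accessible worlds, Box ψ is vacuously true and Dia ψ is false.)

Yes

At e: r and s is true, not Box r is true, so (r and s) and not Box r is true.
  At e: Box r is false, so not Box r is true.
    At e: Box r requires r at every successor {a, b, d}.
      r fails at b, so Box r is false at e.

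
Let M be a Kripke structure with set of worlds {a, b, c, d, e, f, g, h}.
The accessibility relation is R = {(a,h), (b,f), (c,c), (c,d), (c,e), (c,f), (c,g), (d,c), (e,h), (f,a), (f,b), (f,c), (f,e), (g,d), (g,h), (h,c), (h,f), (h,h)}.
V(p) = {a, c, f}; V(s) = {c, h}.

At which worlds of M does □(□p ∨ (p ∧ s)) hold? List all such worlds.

d

Let φ = □(□p ∨ (p ∧ s)). Evaluate φ at each world:
  a (successors {h}): φ is false.
  b (successors {f}): φ is false.
  c (successors {c, d, e, f, g}): φ is false.
  d (successors {c}): φ is true.
  e (successors {h}): φ is false.
  f (successors {a, b, c, e}): φ is false.
  g (successors {d, h}): φ is false.
  h (successors {c, f, h}): φ is false.
For instance, at e:
  At e: □(□p ∨ (p ∧ s)) requires □p ∨ (p ∧ s) at every successor {h}.
    □p ∨ (p ∧ s) fails at h, so □(□p ∨ (p ∧ s)) is false at e.
      At h: □p is false, p ∧ s is false, so □p ∨ (p ∧ s) is false.
Satisfying worlds: {d}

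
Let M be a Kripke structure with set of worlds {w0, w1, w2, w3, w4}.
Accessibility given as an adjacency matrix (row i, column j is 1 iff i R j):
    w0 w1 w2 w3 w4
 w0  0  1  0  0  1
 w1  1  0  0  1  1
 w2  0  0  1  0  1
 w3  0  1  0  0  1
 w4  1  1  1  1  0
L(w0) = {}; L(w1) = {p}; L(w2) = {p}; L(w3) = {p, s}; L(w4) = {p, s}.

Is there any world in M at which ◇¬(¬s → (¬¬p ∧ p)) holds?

Yes

Let φ = ◇¬(¬s → (¬¬p ∧ p)). Evaluate φ at each world:
  w0 (successors {w1, w4}): φ is false.
  w1 (successors {w0, w3, w4}): φ is true.
  w2 (successors {w2, w4}): φ is false.
  w3 (successors {w1, w4}): φ is false.
  w4 (successors {w0, w1, w2, w3}): φ is true.
Detail at w1 (witness):
  At w1: ◇¬(¬s → (¬¬p ∧ p)) requires ¬(¬s → (¬¬p ∧ p)) at some successor in {w0, w3, w4}.
    ¬(¬s → (¬¬p ∧ p)) holds at w0, so ◇¬(¬s → (¬¬p ∧ p)) is true at w1.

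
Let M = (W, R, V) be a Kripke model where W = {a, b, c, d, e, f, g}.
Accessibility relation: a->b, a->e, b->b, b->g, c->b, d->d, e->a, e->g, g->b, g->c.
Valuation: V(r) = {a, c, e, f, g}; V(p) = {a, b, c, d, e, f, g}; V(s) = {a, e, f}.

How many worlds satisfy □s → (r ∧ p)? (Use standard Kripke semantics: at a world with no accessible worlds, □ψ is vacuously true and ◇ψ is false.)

7

Let φ = □s → (r ∧ p). Evaluate φ at each world:
  a (successors {b, e}): φ is true.
  b (successors {b, g}): φ is true.
  c (successors {b}): φ is true.
  d (successors {d}): φ is true.
  e (successors {a, g}): φ is true.
  f (successors ∅): φ is true.
  g (successors {b, c}): φ is true.
For instance, at a:
  At a: □s is false, r ∧ p is true, so □s → (r ∧ p) is true.
    At a: □s requires s at every successor {b, e}.
      s fails at b, so □s is false at a.
Satisfying worlds: {a, b, c, d, e, f, g}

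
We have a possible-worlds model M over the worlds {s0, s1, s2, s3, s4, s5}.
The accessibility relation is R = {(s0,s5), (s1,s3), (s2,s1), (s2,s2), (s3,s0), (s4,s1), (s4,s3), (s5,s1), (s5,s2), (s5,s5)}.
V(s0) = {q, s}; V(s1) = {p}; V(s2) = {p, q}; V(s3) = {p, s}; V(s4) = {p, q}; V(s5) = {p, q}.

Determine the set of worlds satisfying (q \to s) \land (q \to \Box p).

Recall that \Box ψ holds at a world iff ψ holds at every accessible world, and \Diamond ψ holds iff ψ holds at some accessible world.
Let φ = (q \to s) \land (q \to \Box p). Evaluate φ at each world:
  s0 (successors {s5}): φ is true.
  s1 (successors {s3}): φ is true.
  s2 (successors {s1, s2}): φ is false.
  s3 (successors {s0}): φ is true.
  s4 (successors {s1, s3}): φ is false.
  s5 (successors {s1, s2, s5}): φ is false.
For instance, at s0:
  At s0: q \to s is true, q \to \Box p is true, so (q \to s) \land (q \to \Box p) is true.
    At s0: q is true, \Box p is true, so q \to \Box p is true.
      At s0: \Box p requires p at every successor {s5}.
        At s5: p is true.
      So \Box p is true at s0.
Satisfying worlds: {s0, s1, s3}

s0, s1, s3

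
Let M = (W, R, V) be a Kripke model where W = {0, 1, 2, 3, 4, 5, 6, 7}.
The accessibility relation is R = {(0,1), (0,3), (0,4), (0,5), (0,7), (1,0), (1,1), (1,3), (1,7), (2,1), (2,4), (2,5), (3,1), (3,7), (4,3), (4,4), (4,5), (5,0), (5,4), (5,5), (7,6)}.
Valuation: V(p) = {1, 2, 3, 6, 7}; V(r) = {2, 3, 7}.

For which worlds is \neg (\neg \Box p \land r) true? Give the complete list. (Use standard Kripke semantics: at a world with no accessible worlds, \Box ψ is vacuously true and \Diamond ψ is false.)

Recall that \Box ψ holds at a world iff ψ holds at every accessible world, and \Diamond ψ holds iff ψ holds at some accessible world.
Let φ = \neg (\neg \Box p \land r). Evaluate φ at each world:
  0 (successors {1, 3, 4, 5, 7}): φ is true.
  1 (successors {0, 1, 3, 7}): φ is true.
  2 (successors {1, 4, 5}): φ is false.
  3 (successors {1, 7}): φ is true.
  4 (successors {3, 4, 5}): φ is true.
  5 (successors {0, 4, 5}): φ is true.
  6 (successors ∅): φ is true.
  7 (successors {6}): φ is true.
For instance, at 3:
  At 3: \neg \Box p \land r is false, so \neg (\neg \Box p \land r) is true.
    At 3: \neg \Box p is false, r is true, so \neg \Box p \land r is false.
      At 3: \Box p is true, so \neg \Box p is false.
Satisfying worlds: {0, 1, 3, 4, 5, 6, 7}

0, 1, 3, 4, 5, 6, 7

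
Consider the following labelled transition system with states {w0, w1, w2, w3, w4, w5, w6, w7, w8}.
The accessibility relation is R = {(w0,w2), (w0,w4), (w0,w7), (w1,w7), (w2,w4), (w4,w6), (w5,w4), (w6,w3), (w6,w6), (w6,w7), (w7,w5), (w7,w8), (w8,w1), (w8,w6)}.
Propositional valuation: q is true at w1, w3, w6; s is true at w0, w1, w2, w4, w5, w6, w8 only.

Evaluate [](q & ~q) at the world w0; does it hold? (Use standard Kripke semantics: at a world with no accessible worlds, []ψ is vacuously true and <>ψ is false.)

No

At w0: [](q & ~q) requires q & ~q at every successor {w2, w4, w7}.
  q & ~q fails at w2, so [](q & ~q) is false at w0.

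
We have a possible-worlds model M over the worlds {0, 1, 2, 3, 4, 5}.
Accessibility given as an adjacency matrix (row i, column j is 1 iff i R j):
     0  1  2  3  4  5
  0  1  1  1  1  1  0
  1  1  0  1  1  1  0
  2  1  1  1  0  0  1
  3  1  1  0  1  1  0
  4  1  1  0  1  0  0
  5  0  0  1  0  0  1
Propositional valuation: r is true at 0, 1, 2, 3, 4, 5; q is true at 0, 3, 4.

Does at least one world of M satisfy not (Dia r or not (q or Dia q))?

No

Let φ = not (Dia r or not (q or Dia q)). Evaluate φ at each world:
  0 (successors {0, 1, 2, 3, 4}): φ is false.
  1 (successors {0, 2, 3, 4}): φ is false.
  2 (successors {0, 1, 2, 5}): φ is false.
  3 (successors {0, 1, 3, 4}): φ is false.
  4 (successors {0, 1, 3}): φ is false.
  5 (successors {2, 5}): φ is false.
For instance, at 2:
  At 2: Dia r or not (q or Dia q) is true, so not (Dia r or not (q or Dia q)) is false.
    At 2: Dia r is true, not (q or Dia q) is false, so Dia r or not (q or Dia q) is true.
      At 2: Dia r requires r at some successor in {0, 1, 2, 5}.
        r holds at 0, so Dia r is true at 2.
      At 2: q or Dia q is true, so not (q or Dia q) is false.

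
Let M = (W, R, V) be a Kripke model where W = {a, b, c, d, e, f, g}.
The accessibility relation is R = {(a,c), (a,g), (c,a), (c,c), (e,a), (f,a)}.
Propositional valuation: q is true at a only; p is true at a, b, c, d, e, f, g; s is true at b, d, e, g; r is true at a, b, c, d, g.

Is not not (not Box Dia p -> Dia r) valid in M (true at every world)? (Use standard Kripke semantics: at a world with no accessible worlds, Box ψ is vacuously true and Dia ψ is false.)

Yes

Let φ = not not (not Box Dia p -> Dia r). Evaluate φ at each world:
  a (successors {c, g}): φ is true.
  b (successors ∅): φ is true.
  c (successors {a, c}): φ is true.
  d (successors ∅): φ is true.
  e (successors {a}): φ is true.
  f (successors {a}): φ is true.
  g (successors ∅): φ is true.
For instance, at c:
  At c: not (not Box Dia p -> Dia r) is false, so not not (not Box Dia p -> Dia r) is true.
    At c: not Box Dia p -> Dia r is true, so not (not Box Dia p -> Dia r) is false.
      At c: not Box Dia p is false, Dia r is true, so not Box Dia p -> Dia r is true.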